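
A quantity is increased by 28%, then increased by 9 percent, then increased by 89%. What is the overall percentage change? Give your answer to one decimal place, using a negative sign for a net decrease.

163.7%

A 28% increase multiplies by 1.28.
Then a 9% increase: 1.28 × 1.09 = 1.3952.
Then an 89% increase: 1.3952 × 1.89 = 2.636928.
Overall factor 2.636928, i.e. 163.7%.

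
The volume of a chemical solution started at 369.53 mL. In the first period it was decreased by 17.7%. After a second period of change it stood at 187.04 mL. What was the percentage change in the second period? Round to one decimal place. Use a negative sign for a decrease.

After the first period: 369.53 × 0.823 = 304.12319.
Second-period multiplier: 187.04 ÷ 304.12319 ≈ 0.61501.
That is a change of -38.5%.

-38.5%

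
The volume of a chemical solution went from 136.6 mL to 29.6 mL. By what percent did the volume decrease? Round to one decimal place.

Change: 29.6 − 136.6 = -107.0.
Relative to the original: -107.0 ÷ 136.6 ≈ -78.3%.
So the volume decreased by 78.3%.

78.3%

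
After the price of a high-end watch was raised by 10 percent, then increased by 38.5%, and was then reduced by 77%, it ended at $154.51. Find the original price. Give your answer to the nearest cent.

$440.95

Undoing the 77% decrease: $154.51 ÷ 0.23 ≈ $671.782609.
Undoing the 38.5% increase: $671.782609 ÷ 1.385 ≈ $485.041595.
Undoing the 10% increase: $485.041595 ÷ 1.1 ≈ $440.95.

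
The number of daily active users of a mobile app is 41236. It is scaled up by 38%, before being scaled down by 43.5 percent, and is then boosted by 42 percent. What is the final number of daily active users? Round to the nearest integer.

Apply the 38% increase: 41236 × 1.38 = 56905.68.
43.5% decrease: 56905.68 × 0.565 = 32151.7092.
After the 42% increase: 32151.7092 × 1.42 = 45655.427064 ≈ 45655.

45655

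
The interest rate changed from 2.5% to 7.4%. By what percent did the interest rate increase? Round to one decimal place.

196.0%

The change is 7.4 − 2.5 = 4.9 percentage points.
Relative to the original 2.5%, that is 4.9 ÷ 2.5 = 196.0%.
So the interest rate rose by 196.0%.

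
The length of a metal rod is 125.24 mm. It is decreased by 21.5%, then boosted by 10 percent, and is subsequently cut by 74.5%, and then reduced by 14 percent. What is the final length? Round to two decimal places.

Each change multiplies by a factor: 0.785 × 1.1 × 0.255 × 0.86 = 0.18936555.
125.24 × 0.18936555 = 23.716141482 ≈ 23.72.

23.72 mm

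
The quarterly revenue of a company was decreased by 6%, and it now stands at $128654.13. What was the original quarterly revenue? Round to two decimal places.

$136866.10

The overall multiplier applied was 0.94.
So the original quarterly revenue was $128654.13 ÷ 0.94 ≈ $136866.10.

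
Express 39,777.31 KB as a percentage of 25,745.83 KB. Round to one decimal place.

154.5%

39,777.31 KB ÷ 25,745.83 KB ≈ 154.5%.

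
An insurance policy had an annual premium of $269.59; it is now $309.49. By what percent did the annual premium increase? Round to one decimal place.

Change: $309.49 − $269.59 = $39.90.
Relative to the original: $39.90 ÷ $269.59 ≈ 14.8%.
So the annual premium increased by 14.8%.

14.8%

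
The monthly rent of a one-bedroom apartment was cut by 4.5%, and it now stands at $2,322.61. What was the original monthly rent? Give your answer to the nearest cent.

$2,432.05

The overall multiplier applied was 0.955.
So the original monthly rent was $2,322.61 ÷ 0.955 ≈ $2,432.05.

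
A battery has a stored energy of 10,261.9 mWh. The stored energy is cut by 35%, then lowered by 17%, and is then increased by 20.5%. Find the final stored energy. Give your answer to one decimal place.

6,671.2 mWh

Each change multiplies by a factor: 0.65 × 0.83 × 1.205 = 0.6500975.
10,261.9 × 0.6500975 = 6671.23553525 ≈ 6,671.2.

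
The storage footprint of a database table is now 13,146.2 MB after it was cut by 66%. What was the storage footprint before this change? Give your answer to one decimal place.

38,665.3 MB

The overall multiplier applied was 0.34.
So the original storage footprint was 13,146.2 ÷ 0.34 ≈ 38,665.3 MB.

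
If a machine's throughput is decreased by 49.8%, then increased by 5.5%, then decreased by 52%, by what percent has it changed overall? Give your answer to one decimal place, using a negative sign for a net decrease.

The combined multiplier is 0.502 × 1.055 × 0.48 = 0.2542128.
That corresponds to a decrease of 74.6%.

-74.6%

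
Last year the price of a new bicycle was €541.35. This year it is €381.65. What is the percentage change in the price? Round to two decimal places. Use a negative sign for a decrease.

-29.50%

Change: €381.65 − €541.35 = -€159.70.
Relative to the original: -€159.70 ÷ €541.35 ≈ -29.50%.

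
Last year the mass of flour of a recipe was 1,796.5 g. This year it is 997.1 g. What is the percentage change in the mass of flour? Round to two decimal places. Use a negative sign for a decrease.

Change: 997.1 − 1,796.5 = -799.4.
Relative to the original: -799.4 ÷ 1,796.5 ≈ -44.50%.

-44.50%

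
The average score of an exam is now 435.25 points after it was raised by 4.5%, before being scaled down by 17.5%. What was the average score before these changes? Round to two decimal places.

Undoing the 17.5% decrease: 435.25 ÷ 0.825 ≈ 527.575758.
Undoing the 4.5% increase: 527.575758 ÷ 1.045 ≈ 504.86 points.

504.86 points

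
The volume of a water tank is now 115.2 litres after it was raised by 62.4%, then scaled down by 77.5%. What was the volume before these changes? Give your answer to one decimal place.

Undoing the 77.5% decrease: 115.2 ÷ 0.225 = 512.
Undoing the 62.4% increase: 512 ÷ 1.624 ≈ 315.3 litres.

315.3 litres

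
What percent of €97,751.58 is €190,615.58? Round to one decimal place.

€190,615.58 ÷ €97,751.58 ≈ 195.0%.

195.0%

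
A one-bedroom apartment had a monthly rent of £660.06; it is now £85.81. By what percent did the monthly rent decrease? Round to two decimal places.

87.00%

Change: £85.81 − £660.06 = -£574.25.
Relative to the original: -£574.25 ÷ £660.06 ≈ -87.00%.
So the monthly rent decreased by 87.00%.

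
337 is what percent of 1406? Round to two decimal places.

337 ÷ 1406 ≈ 23.97%.

23.97%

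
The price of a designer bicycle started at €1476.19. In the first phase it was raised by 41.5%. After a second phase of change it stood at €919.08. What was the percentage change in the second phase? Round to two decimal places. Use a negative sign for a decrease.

-56.00%

After the first phase: €1476.19 × 1.415 = €2088.80885.
Second-phase multiplier: €919.08 ÷ €2088.80885 ≈ 0.440002.
That is a change of -56.00%.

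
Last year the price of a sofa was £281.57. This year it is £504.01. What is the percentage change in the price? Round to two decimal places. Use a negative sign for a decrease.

79.00%

Change: £504.01 − £281.57 = £222.44.
Relative to the original: £222.44 ÷ £281.57 ≈ 79.00%.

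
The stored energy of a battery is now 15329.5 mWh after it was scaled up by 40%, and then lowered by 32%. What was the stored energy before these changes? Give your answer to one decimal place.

16102.4 mWh

The overall multiplier applied was 1.4 × 0.68 = 0.952.
So the original stored energy was 15329.5 ÷ 0.952 ≈ 16102.4 mWh.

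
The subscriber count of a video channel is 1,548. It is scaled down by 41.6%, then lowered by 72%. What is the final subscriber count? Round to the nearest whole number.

Apply the 41.6% decrease: 1,548 × 0.584 = 904.032.
After the 72% decrease: 904.032 × 0.28 = 253.12896 ≈ 253.

253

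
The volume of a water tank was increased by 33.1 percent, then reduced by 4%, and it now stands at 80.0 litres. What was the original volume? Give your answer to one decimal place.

62.6 litres

The overall multiplier applied was 1.331 × 0.96 = 1.27776.
So the original volume was 80.0 ÷ 1.27776 ≈ 62.6 litres.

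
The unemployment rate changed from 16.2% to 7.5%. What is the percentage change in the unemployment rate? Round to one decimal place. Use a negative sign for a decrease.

The change is 7.5 − 16.2 = -8.7 percentage points.
Relative to the original 16.2%, that is -8.7 ÷ 16.2 ≈ -53.7%.

-53.7%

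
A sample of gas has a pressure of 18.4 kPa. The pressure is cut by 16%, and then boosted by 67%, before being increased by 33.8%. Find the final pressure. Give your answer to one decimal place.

Apply the 16% decrease: 18.4 × 0.84 = 15.456.
67% increase: 15.456 × 1.67 = 25.81152.
Apply the 33.8% increase: 25.81152 × 1.338 = 34.53581376 ≈ 34.5.

34.5 kPa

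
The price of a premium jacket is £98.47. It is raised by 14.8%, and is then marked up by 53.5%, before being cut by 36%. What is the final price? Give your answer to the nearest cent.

Apply the 14.8% increase: £98.47 × 1.148 = £113.04356.
53.5% increase: £113.04356 × 1.535 = £173.5218646.
After the 36% decrease: £173.5218646 × 0.64 = £111.053993344 ≈ £111.05.

£111.05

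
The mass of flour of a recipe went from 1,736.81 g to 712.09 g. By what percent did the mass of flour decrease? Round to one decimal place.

Change: 712.09 − 1,736.81 = -1,024.72.
Relative to the original: -1,024.72 ÷ 1,736.81 ≈ -59.0%.
So the mass of flour decreased by 59.0%.

59.0%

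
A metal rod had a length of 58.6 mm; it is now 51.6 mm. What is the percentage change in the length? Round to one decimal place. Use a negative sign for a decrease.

-11.9%

Change: 51.6 − 58.6 = -7.0.
Relative to the original: -7.0 ÷ 58.6 ≈ -11.9%.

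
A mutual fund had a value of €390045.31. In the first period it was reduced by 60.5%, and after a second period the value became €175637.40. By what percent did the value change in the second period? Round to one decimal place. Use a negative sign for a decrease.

After the first period: €390045.31 × 0.395 = €154067.89745.
Second-period multiplier: €175637.40 ÷ €154067.89745 ≈ 1.14.
That is a change of 14.0%.

14.0%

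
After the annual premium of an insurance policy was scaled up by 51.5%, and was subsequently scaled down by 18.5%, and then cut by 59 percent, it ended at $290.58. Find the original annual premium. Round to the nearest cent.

Undoing the 59% decrease: $290.58 ÷ 0.41 ≈ $708.731707.
Undoing the 18.5% decrease: $708.731707 ÷ 0.815 ≈ $869.609456.
Undoing the 51.5% increase: $869.609456 ÷ 1.515 ≈ $574.00.

$574.00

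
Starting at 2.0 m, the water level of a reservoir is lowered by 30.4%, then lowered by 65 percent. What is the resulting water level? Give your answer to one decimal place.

0.5 m

Each change multiplies by a factor: 0.696 × 0.35 = 0.2436.
2.0 × 0.2436 = 0.4872 ≈ 0.5.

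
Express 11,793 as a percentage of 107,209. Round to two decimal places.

11.00%

11,793 ÷ 107,209 ≈ 11.00%.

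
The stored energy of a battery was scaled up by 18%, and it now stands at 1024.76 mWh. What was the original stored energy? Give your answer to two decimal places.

868.44 mWh

The overall multiplier applied was 1.18.
So the original stored energy was 1024.76 ÷ 1.18 ≈ 868.44 mWh.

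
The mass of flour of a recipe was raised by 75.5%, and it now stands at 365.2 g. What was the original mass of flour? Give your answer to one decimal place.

208.1 g

The overall multiplier applied was 1.755.
So the original mass of flour was 365.2 ÷ 1.755 ≈ 208.1 g.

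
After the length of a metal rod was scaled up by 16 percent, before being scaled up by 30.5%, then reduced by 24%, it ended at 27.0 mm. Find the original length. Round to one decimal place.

23.5 mm

Undoing the 24% decrease: 27.0 ÷ 0.76 ≈ 35.526316.
Undoing the 30.5% increase: 35.526316 ÷ 1.305 ≈ 27.223231.
Undoing the 16% increase: 27.223231 ÷ 1.16 ≈ 23.5 mm.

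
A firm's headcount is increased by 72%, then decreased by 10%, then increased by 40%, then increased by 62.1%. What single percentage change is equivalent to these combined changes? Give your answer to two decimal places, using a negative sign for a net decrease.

251.30%

A 72% increase multiplies by 1.72.
Then a 10% decrease: 1.72 × 0.9 = 1.548.
Then a 40% increase: 1.548 × 1.4 = 2.1672.
Then a 62.1% increase: 2.1672 × 1.621 = 3.5130312.
Overall factor 3.5130312, i.e. 251.30%.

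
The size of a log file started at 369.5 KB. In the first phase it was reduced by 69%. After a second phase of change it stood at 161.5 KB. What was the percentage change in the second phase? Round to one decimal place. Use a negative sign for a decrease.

After the first phase: 369.5 × 0.31 = 114.545.
Second-phase multiplier: 161.5 ÷ 114.545 ≈ 1.40993.
That is a change of 41.0%.

41.0%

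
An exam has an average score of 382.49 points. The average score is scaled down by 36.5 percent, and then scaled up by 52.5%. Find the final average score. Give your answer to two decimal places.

370.39 points

Each change multiplies by a factor: 0.635 × 1.525 = 0.968375.
382.49 × 0.968375 = 370.39375375 ≈ 370.39.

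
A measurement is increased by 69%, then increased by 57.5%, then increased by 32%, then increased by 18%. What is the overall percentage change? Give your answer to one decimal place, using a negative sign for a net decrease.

A 69% increase multiplies by 1.69.
Then a 57.5% increase: 1.69 × 1.575 = 2.66175.
Then a 32% increase: 2.66175 × 1.32 = 3.51351.
Then an 18% increase: 3.51351 × 1.18 = 4.1459418.
Overall factor 4.1459418, i.e. 314.6%.

314.6%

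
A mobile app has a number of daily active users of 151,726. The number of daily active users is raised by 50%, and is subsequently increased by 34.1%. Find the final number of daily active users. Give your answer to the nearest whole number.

Each change multiplies by a factor: 1.5 × 1.341 = 2.0115.
151,726 × 2.0115 = 305196.849 ≈ 305,197.

305,197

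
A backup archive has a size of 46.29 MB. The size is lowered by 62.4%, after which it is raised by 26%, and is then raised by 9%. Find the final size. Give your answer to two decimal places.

23.90 MB

Each change multiplies by a factor: 0.376 × 1.26 × 1.09 = 0.5163984.
46.29 × 0.5163984 = 23.904081936 ≈ 23.90.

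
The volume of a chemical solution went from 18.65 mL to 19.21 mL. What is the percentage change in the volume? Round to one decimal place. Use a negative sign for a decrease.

3.0%

Change: 19.21 − 18.65 = 0.56.
Relative to the original: 0.56 ÷ 18.65 ≈ 3.0%.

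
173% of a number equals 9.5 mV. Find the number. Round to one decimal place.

9.5 mV ÷ 1.73 ≈ 5.5 mV.

5.5 mV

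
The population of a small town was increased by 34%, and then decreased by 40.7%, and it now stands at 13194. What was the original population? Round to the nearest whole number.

Undoing the 40.7% decrease: 13194 ÷ 0.593 ≈ 22249.578415.
Undoing the 34% increase: 22249.578415 ÷ 1.34 ≈ 16604.

16604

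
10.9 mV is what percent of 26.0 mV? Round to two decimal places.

41.92%

10.9 mV ÷ 26.0 mV ≈ 41.92%.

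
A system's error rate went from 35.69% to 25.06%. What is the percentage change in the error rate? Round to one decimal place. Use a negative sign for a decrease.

The change is 25.06 − 35.69 = -10.63 percentage points.
Relative to the original 35.69%, that is -10.63 ÷ 35.69 ≈ -29.8%.

-29.8%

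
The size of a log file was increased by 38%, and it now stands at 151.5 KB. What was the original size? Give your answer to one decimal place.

109.8 KB

The overall multiplier applied was 1.38.
So the original size was 151.5 ÷ 1.38 ≈ 109.8 KB.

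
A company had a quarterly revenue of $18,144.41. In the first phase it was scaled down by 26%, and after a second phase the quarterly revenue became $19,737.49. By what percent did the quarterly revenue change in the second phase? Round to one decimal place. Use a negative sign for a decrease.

47.0%

After the first phase: $18,144.41 × 0.74 = $13426.8634.
Second-phase multiplier: $19,737.49 ÷ $13426.8634 ≈ 1.47.
That is a change of 47.0%.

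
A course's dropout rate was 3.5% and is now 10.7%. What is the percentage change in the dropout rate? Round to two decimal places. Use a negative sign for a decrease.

The change is 10.7 − 3.5 = 7.2 percentage points.
Relative to the original 3.5%, that is 7.2 ÷ 3.5 ≈ 205.71%.

205.71%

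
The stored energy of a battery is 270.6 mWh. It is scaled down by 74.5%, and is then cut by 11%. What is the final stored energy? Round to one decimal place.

Apply the 74.5% decrease: 270.6 × 0.255 = 69.003.
11% decrease: 69.003 × 0.89 = 61.41267 ≈ 61.4.

61.4 mWh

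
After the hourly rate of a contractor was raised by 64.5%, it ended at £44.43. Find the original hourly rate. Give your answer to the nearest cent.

£27.01

The overall multiplier applied was 1.645.
So the original hourly rate was £44.43 ÷ 1.645 ≈ £27.01.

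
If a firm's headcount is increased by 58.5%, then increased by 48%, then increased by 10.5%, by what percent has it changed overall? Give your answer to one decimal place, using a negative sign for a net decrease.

159.2%

The combined multiplier is 1.585 × 1.48 × 1.105 = 2.592109.
That corresponds to an increase of 159.2%.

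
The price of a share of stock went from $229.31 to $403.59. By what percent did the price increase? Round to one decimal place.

Change: $403.59 − $229.31 = $174.28.
Relative to the original: $174.28 ÷ $229.31 ≈ 76.0%.
So the price increased by 76.0%.

76.0%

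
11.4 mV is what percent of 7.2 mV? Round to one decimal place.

11.4 mV ÷ 7.2 mV ≈ 158.3%.

158.3%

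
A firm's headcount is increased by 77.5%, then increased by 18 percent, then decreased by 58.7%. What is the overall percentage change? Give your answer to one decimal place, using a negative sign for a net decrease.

-13.5%

A 77.5% increase multiplies by 1.775.
Then an 18% increase: 1.775 × 1.18 = 2.0945.
Then a 58.7% decrease: 2.0945 × 0.413 = 0.8650285.
Overall factor 0.8650285, i.e. -13.5%.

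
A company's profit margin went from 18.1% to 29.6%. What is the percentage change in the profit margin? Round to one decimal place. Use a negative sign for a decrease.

The change is 29.6 − 18.1 = 11.5 percentage points.
Relative to the original 18.1%, that is 11.5 ÷ 18.1 ≈ 63.5%.

63.5%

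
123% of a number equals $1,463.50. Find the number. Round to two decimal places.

$1,189.84

$1,463.50 ÷ 1.23 ≈ $1,189.84.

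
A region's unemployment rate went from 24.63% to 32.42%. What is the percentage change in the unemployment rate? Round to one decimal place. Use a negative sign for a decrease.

31.6%

The change is 32.42 − 24.63 = 7.79 percentage points.
Relative to the original 24.63%, that is 7.79 ÷ 24.63 ≈ 31.6%.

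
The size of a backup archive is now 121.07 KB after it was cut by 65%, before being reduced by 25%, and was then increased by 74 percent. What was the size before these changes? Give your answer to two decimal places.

265.07 KB

The overall multiplier applied was 0.35 × 0.75 × 1.74 = 0.45675.
So the original size was 121.07 ÷ 0.45675 ≈ 265.07 KB.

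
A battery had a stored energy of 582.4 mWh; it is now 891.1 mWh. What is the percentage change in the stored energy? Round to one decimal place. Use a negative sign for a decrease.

Change: 891.1 − 582.4 = 308.7.
Relative to the original: 308.7 ÷ 582.4 ≈ 53.0%.

53.0%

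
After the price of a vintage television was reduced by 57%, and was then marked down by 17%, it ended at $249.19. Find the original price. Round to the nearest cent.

The overall multiplier applied was 0.43 × 0.83 = 0.3569.
So the original price was $249.19 ÷ 0.3569 ≈ $698.21.

$698.21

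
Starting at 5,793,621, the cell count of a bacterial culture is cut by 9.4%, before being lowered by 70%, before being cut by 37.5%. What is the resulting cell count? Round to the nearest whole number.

984,191

Each change multiplies by a factor: 0.906 × 0.3 × 0.625 = 0.169875.
5,793,621 × 0.169875 = 984191.367375 ≈ 984,191.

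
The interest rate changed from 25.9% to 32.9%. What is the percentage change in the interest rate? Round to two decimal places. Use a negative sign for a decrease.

27.03%

The change is 32.9 − 25.9 = 7.0 percentage points.
Relative to the original 25.9%, that is 7.0 ÷ 25.9 ≈ 27.03%.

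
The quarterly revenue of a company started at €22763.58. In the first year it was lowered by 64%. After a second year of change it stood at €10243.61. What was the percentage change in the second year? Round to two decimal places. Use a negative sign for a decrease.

25.00%

After the first year: €22763.58 × 0.36 = €8194.8888.
Second-year multiplier: €10243.61 ÷ €8194.8888 ≈ 1.25.
That is a change of 25.00%.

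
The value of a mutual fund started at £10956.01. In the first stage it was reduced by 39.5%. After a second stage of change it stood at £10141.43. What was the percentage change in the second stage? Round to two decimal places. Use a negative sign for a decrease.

After the first stage: £10956.01 × 0.605 = £6628.38605.
Second-stage multiplier: £10141.43 ÷ £6628.38605 ≈ 1.53.
That is a change of 53.00%.

53.00%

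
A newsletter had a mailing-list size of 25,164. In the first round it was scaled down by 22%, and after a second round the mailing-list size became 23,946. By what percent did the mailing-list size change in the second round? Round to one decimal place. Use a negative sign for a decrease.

After the first round: 25,164 × 0.78 = 19627.92.
Second-round multiplier: 23,946 ÷ 19627.92 ≈ 1.22.
That is a change of 22.0%.

22.0%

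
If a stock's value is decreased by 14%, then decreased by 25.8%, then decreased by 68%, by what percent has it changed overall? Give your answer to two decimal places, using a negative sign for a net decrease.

-79.58%

The combined multiplier is 0.86 × 0.742 × 0.32 = 0.2041984.
That corresponds to a decrease of 79.58%.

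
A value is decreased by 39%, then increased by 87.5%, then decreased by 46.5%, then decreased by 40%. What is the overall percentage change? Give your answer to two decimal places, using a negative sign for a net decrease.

A 39% decrease multiplies by 0.61.
Then an 87.5% increase: 0.61 × 1.875 = 1.14375.
Then a 46.5% decrease: 1.14375 × 0.535 = 0.61190625.
Then a 40% decrease: 0.61190625 × 0.6 = 0.36714375.
Overall factor 0.36714375, i.e. -63.29%.

-63.29%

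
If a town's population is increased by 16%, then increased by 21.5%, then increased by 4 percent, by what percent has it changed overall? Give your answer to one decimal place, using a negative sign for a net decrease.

46.6%

The combined multiplier is 1.16 × 1.215 × 1.04 = 1.465776.
That corresponds to an increase of 46.6%.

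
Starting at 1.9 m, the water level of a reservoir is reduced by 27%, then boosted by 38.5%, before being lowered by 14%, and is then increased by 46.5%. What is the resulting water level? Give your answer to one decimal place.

2.4 m

Apply the 27% decrease: 1.9 × 0.73 = 1.387.
After the 38.5% increase: 1.387 × 1.385 = 1.920995.
14% decrease: 1.920995 × 0.86 = 1.6520557.
46.5% increase: 1.6520557 × 1.465 = 2.4202616005 ≈ 2.4.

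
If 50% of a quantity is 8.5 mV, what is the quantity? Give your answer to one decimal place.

17.0 mV

8.5 mV ÷ 0.5 = 17.0 mV.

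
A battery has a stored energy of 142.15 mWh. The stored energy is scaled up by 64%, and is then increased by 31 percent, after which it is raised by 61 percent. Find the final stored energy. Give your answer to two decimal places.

Each change multiplies by a factor: 1.64 × 1.31 × 1.61 = 3.458924.
142.15 × 3.458924 = 491.6860466 ≈ 491.69.

491.69 mWh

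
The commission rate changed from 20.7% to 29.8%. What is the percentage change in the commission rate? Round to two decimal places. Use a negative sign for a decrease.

43.96%

The change is 29.8 − 20.7 = 9.1 percentage points.
Relative to the original 20.7%, that is 9.1 ÷ 20.7 ≈ 43.96%.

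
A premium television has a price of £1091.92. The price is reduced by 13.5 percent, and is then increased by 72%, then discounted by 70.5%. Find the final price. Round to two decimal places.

£479.24

Apply the 13.5% decrease: £1091.92 × 0.865 = £944.5108.
72% increase: £944.5108 × 1.72 = £1624.558576.
After the 70.5% decrease: £1624.558576 × 0.295 = £479.24477992 ≈ £479.24.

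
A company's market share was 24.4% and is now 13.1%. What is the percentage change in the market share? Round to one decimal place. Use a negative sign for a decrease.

-46.3%

The change is 13.1 − 24.4 = -11.3 percentage points.
Relative to the original 24.4%, that is -11.3 ÷ 24.4 ≈ -46.3%.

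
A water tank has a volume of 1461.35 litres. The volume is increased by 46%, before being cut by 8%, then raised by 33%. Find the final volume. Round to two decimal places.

Each change multiplies by a factor: 1.46 × 0.92 × 1.33 = 1.786456.
1461.35 × 1.786456 = 2610.6374756 ≈ 2610.64.

2610.64 litres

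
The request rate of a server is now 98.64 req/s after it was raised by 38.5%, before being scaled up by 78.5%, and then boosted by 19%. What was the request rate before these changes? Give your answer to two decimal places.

33.53 req/s

The overall multiplier applied was 1.385 × 1.785 × 1.19 = 2.94194775.
So the original request rate was 98.64 ÷ 2.94194775 ≈ 33.53 req/s.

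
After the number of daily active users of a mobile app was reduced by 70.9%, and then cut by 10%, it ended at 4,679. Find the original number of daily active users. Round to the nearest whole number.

Undoing the 10% decrease: 4,679 ÷ 0.9 ≈ 5198.888889.
Undoing the 70.9% decrease: 5198.888889 ÷ 0.291 ≈ 17,866.

17,866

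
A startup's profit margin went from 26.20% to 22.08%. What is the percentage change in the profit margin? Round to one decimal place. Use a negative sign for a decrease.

The change is 22.08 − 26.20 = -4.12 percentage points.
Relative to the original 26.20%, that is -4.12 ÷ 26.20 ≈ -15.7%.

-15.7%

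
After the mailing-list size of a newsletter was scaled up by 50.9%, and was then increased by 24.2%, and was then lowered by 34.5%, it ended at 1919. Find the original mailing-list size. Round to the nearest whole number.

The overall multiplier applied was 1.509 × 1.242 × 0.655 = 1.22758659.
So the original mailing-list size was 1919 ÷ 1.22758659 ≈ 1563.

1563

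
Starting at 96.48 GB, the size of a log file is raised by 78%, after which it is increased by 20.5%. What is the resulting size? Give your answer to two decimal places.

206.94 GB

After the 78% increase: 96.48 × 1.78 = 171.7344.
After the 20.5% increase: 171.7344 × 1.205 = 206.939952 ≈ 206.94.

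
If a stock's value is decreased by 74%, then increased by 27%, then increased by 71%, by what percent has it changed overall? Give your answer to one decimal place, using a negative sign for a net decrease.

-43.5%

A 74% decrease multiplies by 0.26.
Then a 27% increase: 0.26 × 1.27 = 0.3302.
Then a 71% increase: 0.3302 × 1.71 = 0.564642.
Overall factor 0.564642, i.e. -43.5%.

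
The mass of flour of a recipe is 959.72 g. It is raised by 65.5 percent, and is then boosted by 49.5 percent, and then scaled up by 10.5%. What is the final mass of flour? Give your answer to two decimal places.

2623.89 g

65.5% increase: 959.72 × 1.655 = 1588.3366.
49.5% increase: 1588.3366 × 1.495 = 2374.563217.
Apply the 10.5% increase: 2374.563217 × 1.105 = 2623.892354785 ≈ 2623.89.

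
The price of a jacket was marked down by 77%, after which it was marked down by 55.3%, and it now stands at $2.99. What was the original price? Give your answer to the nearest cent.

$29.08

Undoing the 55.3% decrease: $2.99 ÷ 0.447 ≈ $6.689038.
Undoing the 77% decrease: $6.689038 ÷ 0.23 ≈ $29.08.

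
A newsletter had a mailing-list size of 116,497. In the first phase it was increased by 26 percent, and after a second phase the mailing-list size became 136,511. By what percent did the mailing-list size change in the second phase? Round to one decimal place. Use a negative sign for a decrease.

-7.0%

After the first phase: 116,497 × 1.26 = 146786.22.
Second-phase multiplier: 136,511 ÷ 146786.22 ≈ 0.93.
That is a change of -7.0%.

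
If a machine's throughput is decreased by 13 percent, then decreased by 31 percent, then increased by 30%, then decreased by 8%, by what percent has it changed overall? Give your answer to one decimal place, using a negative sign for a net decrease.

-28.2%

A 13% decrease multiplies by 0.87.
Then a 31% decrease: 0.87 × 0.69 = 0.6003.
Then a 30% increase: 0.6003 × 1.3 = 0.78039.
Then an 8% decrease: 0.78039 × 0.92 = 0.7179588.
Overall factor 0.7179588, i.e. -28.2%.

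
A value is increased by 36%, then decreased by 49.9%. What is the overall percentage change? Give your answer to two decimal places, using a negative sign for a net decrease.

-31.86%

A 36% increase multiplies by 1.36.
Then a 49.9% decrease: 1.36 × 0.501 = 0.68136.
Overall factor 0.68136, i.e. -31.86%.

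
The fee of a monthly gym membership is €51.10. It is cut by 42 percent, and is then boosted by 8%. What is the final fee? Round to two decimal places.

€32.01

Each change multiplies by a factor: 0.58 × 1.08 = 0.6264.
€51.10 × 0.6264 = €32.00904 ≈ €32.01.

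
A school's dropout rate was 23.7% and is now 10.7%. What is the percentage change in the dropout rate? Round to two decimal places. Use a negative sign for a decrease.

-54.85%

The change is 10.7 − 23.7 = -13.0 percentage points.
Relative to the original 23.7%, that is -13.0 ÷ 23.7 ≈ -54.85%.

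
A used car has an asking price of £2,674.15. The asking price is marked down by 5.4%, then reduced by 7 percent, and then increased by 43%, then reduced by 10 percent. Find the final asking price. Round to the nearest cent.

£3,027.88

Each change multiplies by a factor: 0.946 × 0.93 × 1.43 × 0.9 = 1.13227686.
£2,674.15 × 1.13227686 = £3027.878165169 ≈ £3,027.88.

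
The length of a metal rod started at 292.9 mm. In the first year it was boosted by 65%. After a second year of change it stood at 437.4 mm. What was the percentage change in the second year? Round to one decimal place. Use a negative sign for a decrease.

-9.5%

After the first year: 292.9 × 1.65 = 483.285.
Second-year multiplier: 437.4 ÷ 483.285 ≈ 0.90506.
That is a change of -9.5%.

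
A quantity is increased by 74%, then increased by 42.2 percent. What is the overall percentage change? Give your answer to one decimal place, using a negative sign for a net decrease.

147.4%

A 74% increase multiplies by 1.74.
Then a 42.2% increase: 1.74 × 1.422 = 2.47428.
Overall factor 2.47428, i.e. 147.4%.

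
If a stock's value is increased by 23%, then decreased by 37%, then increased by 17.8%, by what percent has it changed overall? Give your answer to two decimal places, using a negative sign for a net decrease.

A 23% increase multiplies by 1.23.
Then a 37% decrease: 1.23 × 0.63 = 0.7749.
Then a 17.8% increase: 0.7749 × 1.178 = 0.9128322.
Overall factor 0.9128322, i.e. -8.72%.

-8.72%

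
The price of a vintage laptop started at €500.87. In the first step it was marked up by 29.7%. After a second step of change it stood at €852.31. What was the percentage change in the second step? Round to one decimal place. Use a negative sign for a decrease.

31.2%

After the first step: €500.87 × 1.297 = €649.62839.
Second-step multiplier: €852.31 ÷ €649.62839 ≈ 1.312.
That is a change of 31.2%.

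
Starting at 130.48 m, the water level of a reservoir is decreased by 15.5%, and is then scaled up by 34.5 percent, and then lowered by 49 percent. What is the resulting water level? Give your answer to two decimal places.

Each change multiplies by a factor: 0.845 × 1.345 × 0.51 = 0.57962775.
130.48 × 0.57962775 = 75.62982882 ≈ 75.63.

75.63 m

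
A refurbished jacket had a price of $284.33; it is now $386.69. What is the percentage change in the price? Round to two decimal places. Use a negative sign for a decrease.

Change: $386.69 − $284.33 = $102.36.
Relative to the original: $102.36 ÷ $284.33 ≈ 36.00%.

36.00%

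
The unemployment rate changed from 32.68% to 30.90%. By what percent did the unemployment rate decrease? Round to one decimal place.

5.4%

The change is 30.90 − 32.68 = -1.78 percentage points.
Relative to the original 32.68%, that is -1.78 ÷ 32.68 ≈ -5.4%.
So the unemployment rate fell by 5.4%.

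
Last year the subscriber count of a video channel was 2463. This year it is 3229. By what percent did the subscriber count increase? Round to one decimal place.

Change: 3229 − 2463 = 766.
Relative to the original: 766 ÷ 2463 ≈ 31.1%.
So the subscriber count increased by 31.1%.

31.1%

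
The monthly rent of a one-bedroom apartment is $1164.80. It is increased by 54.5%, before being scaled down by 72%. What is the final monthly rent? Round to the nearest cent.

$503.89

After the 54.5% increase: $1164.80 × 1.545 = $1799.616.
Apply the 72% decrease: $1799.616 × 0.28 = $503.89248 ≈ $503.89.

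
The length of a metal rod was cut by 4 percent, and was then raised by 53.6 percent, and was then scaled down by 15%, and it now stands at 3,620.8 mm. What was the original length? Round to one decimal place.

The overall multiplier applied was 0.96 × 1.536 × 0.85 = 1.253376.
So the original length was 3,620.8 ÷ 1.253376 ≈ 2,888.8 mm.

2,888.8 mm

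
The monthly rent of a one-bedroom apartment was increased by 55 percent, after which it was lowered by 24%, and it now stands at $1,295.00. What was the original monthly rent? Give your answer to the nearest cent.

$1,099.32

The overall multiplier applied was 1.55 × 0.76 = 1.178.
So the original monthly rent was $1,295.00 ÷ 1.178 ≈ $1,099.32.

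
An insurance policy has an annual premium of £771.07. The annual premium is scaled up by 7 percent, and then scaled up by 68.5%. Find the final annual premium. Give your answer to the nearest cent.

Each change multiplies by a factor: 1.07 × 1.685 = 1.80295.
£771.07 × 1.80295 = £1390.2006565 ≈ £1390.20.

£1390.20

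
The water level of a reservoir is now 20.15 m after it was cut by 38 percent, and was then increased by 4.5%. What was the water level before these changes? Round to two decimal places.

Undoing the 4.5% increase: 20.15 ÷ 1.045 ≈ 19.282297.
Undoing the 38% decrease: 19.282297 ÷ 0.62 ≈ 31.10 m.

31.10 m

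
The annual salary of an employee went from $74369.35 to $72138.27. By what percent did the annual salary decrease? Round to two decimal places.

3.00%

Change: $72138.27 − $74369.35 = -$2231.08.
Relative to the original: -$2231.08 ÷ $74369.35 ≈ -3.00%.
So the annual salary decreased by 3.00%.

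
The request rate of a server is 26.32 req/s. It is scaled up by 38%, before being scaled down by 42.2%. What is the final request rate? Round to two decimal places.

20.99 req/s

Each change multiplies by a factor: 1.38 × 0.578 = 0.79764.
26.32 × 0.79764 = 20.9938848 ≈ 20.99.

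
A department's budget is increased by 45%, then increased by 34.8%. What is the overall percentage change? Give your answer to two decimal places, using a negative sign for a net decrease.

A 45% increase multiplies by 1.45.
Then a 34.8% increase: 1.45 × 1.348 = 1.9546.
Overall factor 1.9546, i.e. 95.46%.

95.46%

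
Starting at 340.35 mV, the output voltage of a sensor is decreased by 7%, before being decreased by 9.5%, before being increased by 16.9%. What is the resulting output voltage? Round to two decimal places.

Each change multiplies by a factor: 0.93 × 0.905 × 1.169 = 0.98388885.
340.35 × 0.98388885 = 334.8665700975 ≈ 334.87.

334.87 mV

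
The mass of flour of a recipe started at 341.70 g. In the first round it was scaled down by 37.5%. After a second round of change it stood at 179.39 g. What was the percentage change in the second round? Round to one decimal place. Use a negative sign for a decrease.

-16.0%

After the first round: 341.70 × 0.625 = 213.5625.
Second-round multiplier: 179.39 ÷ 213.5625 ≈ 0.83999.
That is a change of -16.0%.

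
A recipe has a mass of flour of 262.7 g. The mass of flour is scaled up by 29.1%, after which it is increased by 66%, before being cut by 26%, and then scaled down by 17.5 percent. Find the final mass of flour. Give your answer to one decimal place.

After the 29.1% increase: 262.7 × 1.291 = 339.1457.
Apply the 66% increase: 339.1457 × 1.66 = 562.981862.
26% decrease: 562.981862 × 0.74 = 416.60657788.
Apply the 17.5% decrease: 416.60657788 × 0.825 = 343.700426751 ≈ 343.7.

343.7 g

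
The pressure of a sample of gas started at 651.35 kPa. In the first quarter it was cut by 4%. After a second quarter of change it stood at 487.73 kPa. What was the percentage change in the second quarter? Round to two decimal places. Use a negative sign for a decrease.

After the first quarter: 651.35 × 0.96 = 625.296.
Second-quarter multiplier: 487.73 ÷ 625.296 ≈ 0.779999.
That is a change of -22.00%.

-22.00%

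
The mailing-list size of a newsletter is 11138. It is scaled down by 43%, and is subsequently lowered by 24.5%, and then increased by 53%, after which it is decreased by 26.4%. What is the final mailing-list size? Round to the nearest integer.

5398

Each change multiplies by a factor: 0.57 × 0.755 × 1.53 × 0.736 = 0.484608528.
11138 × 0.484608528 = 5397.569784864 ≈ 5398.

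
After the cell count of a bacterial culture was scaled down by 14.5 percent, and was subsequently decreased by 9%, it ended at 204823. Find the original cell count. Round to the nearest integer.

Undoing the 9% decrease: 204823 ÷ 0.91 ≈ 225080.21978.
Undoing the 14.5% decrease: 225080.21978 ÷ 0.855 ≈ 263252.

263252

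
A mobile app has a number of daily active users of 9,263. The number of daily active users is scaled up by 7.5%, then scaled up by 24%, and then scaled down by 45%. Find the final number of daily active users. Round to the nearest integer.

6,791

After the 7.5% increase: 9,263 × 1.075 = 9957.725.
After the 24% increase: 9957.725 × 1.24 = 12347.579.
45% decrease: 12347.579 × 0.55 = 6791.16845 ≈ 6,791.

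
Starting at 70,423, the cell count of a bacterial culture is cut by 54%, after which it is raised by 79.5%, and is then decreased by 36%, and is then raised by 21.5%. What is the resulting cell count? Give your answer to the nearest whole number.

54% decrease: 70,423 × 0.46 = 32394.58.
After the 79.5% increase: 32394.58 × 1.795 = 58148.2711.
After the 36% decrease: 58148.2711 × 0.64 = 37214.893504.
Apply the 21.5% increase: 37214.893504 × 1.215 = 45216.09560736 ≈ 45,216.

45,216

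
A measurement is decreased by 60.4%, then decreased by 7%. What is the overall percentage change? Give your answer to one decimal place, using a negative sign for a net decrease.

A 60.4% decrease multiplies by 0.396.
Then a 7% decrease: 0.396 × 0.93 = 0.36828.
Overall factor 0.36828, i.e. -63.2%.

-63.2%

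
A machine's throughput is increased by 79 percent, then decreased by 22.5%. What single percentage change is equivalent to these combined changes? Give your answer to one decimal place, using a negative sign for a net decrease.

38.7%

The combined multiplier is 1.79 × 0.775 = 1.38725.
That corresponds to an increase of 38.7%.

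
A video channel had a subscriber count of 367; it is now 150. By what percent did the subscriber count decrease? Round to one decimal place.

59.1%

Change: 150 − 367 = -217.
Relative to the original: -217 ÷ 367 ≈ -59.1%.
So the subscriber count decreased by 59.1%.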